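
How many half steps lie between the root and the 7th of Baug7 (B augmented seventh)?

Spelling the chord: B-D♯-F𝄪-A.
B to A is a minor seventh: 10 semitones.

10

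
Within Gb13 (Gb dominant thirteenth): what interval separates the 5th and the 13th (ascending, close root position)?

Spelling the chord: Gb Bb Db Fb Ab Eb.
5th = Db; 13th = Eb.
From Db to Eb is 14 semitones, exactly the major ninth.

major 9th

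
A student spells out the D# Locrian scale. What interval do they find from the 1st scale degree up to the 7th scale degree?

The scale runs D# E F# G# A B C#.
The 1st scale degree is D# and the 7th degree is C#.
7 letter names make it a seventh; at 10 semitones (a half step narrower than major) the quality is minor.

m7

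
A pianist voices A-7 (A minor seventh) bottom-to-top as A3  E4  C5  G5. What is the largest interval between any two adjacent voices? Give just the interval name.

minor 6th

Adjacent intervals: A3→E4 = perfect fifth; E4→C5 = minor sixth; C5→G5 = perfect fifth.
The largest is E4 to C5, a minor sixth (8 semitones).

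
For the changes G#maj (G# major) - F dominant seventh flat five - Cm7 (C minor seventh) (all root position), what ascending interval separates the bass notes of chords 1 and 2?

diminished seventh

The roots are G# and F.
From G# to F: 9 semitones over a seventh = diminished.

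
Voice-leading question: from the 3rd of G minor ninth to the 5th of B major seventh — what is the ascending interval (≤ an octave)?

The 3rd of G minor ninth is Bb; the 5th of B major seventh is F#.
5 letter names make it a fifth; at 8 semitones (a half step wider than perfect) the quality is augmented.

augmented fifth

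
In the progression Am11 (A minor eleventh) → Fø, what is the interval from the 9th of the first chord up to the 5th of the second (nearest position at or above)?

diminished second

The 9th of Am11 (A minor eleventh) is B; the 5th of Fø is Cb.
2 letter names make it a second; at 0 semitones (a whole step narrower than major) the quality is diminished.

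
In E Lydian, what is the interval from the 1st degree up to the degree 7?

major seventh

Spelling E Lydian: E F# G# A# B C# D#.
1st degree = E; degree 7 = D#.
From E to D# is 11 semitones, exactly the major seventh.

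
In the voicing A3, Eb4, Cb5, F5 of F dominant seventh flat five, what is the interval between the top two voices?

Those voices are Cb5 and F5.
Cb up to F is 6 semitones, a half step wider than a perfect fourth, so the interval is augmented.

A4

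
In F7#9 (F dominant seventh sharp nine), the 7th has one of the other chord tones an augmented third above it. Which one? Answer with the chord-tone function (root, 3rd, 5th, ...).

9th

F dominant seventh sharp nine is spelled F A C Eb G#.
The 7th is Eb. An augmented third above Eb is G#.
G# is the chord's 9th.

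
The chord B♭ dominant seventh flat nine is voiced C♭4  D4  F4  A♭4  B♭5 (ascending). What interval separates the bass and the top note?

major fourteenth

The outer voices are C♭4 and B♭5.
C♭ up to B♭ spans 14 letter names and 23 semitones — a major fourteenth.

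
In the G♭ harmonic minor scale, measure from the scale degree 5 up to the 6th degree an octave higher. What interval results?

Spelling the G♭ harmonic minor scale: G♭ A♭ B𝄫 C♭ D♭ E𝄫 F.
The scale degree 5 is D♭ and the scale degree 6 (up an octave) is E𝄫.
9 letter names make it a ninth; at 13 semitones (a half step narrower than major) the quality is minor.

minor 9th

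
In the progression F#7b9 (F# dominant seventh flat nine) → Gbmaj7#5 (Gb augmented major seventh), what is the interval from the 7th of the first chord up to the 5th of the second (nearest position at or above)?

The 7th of F#7b9 (F# dominant seventh flat nine) is E; the 5th of Gbmaj7#5 (Gb augmented major seventh) is D.
From E to D: 10 semitones over a seventh = minor.

minor 7th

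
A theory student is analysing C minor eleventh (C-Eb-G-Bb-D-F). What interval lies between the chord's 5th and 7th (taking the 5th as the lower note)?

minor third

5th = G; 7th = Bb.
3 letter names make it a third; at 3 semitones (a half step narrower than major) the quality is minor.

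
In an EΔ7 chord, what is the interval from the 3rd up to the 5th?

m3

The chord tones of Emaj7 are E, G♯, B, D♯.
3rd = G♯; 5th = B.
From G♯ to B: 3 semitones over a third = minor.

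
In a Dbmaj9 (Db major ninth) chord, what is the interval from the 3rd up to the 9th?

minor seventh

Dbmaj9: Db, F, Ab, C, Eb.
So we need the interval from F up to Eb.
F up to Eb is 10 semitones, a half step narrower than a major seventh, so the interval is minor.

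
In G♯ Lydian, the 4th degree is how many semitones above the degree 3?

The scale is G♯ A♯ B♯ C𝄪 D♯ E♯ F𝄪.
B♯ up to C𝄪 is a major second — 2 semitones.

2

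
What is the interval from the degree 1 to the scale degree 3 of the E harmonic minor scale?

The scale runs E F# G A B C D#.
That puts E below G.
E up to G is 3 semitones, a half step narrower than a major third, so the interval is minor.

minor third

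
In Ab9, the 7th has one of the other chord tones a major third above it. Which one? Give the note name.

Bb

Spelling the chord: Ab–C–Eb–Gb–Bb.
The 7th is Gb. A major third above Gb is Bb.
Bb is the chord's 9th.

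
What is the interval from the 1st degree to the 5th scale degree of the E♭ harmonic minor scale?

perfect fifth

Spelling the E♭ harmonic minor scale: E♭ F G♭ A♭ B♭ C♭ D.
So we need the interval from E♭ up to B♭.
Counting 5 letters and 7 half steps from E♭ gives a perfect fifth.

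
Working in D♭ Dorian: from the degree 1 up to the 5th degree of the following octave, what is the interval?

Spelling D♭ Dorian: D♭ E♭ F♭ G♭ A♭ B♭ C♭.
The degree 1 is D♭ and the 5th degree (up an octave) is A♭.
Counting 12 letters and 19 half steps from D♭ gives a perfect twelfth.

perfect twelfth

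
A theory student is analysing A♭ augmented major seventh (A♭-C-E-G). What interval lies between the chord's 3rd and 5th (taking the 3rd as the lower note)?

major third

3rd = C; 5th = E.
C up to E spans 3 letter names and 4 semitones — a major third.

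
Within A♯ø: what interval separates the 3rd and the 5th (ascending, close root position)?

The chord tones of A♯ø7 are A♯, C♯, E, G♯.
3rd = C♯; 5th = E.
3 letter names make it a third; at 3 semitones (a half step narrower than major) the quality is minor.

minor 3rd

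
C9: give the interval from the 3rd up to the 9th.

minor seventh

C9 (C dominant ninth) is spelled C E G Bb D.
So we need the interval from E up to D.
E up to D is 10 semitones, a half step narrower than a major seventh, so the interval is minor.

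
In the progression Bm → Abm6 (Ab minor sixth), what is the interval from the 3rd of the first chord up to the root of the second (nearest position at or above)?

diminished fifth

Bm has D as its 3rd, and Abm6 (Ab minor sixth) has Ab as its root.
5 letter names make it a fifth; at 6 semitones (a half step narrower than perfect) the quality is diminished.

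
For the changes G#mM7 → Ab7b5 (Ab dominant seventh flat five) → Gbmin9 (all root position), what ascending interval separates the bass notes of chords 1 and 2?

diminished 2nd

The roots are G# and Ab.
From G# to Ab: 0 semitones over a second = diminished.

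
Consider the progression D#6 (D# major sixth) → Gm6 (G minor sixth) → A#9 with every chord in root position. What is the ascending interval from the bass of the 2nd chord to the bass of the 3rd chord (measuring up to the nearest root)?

augmented second

The roots are G and A#.
G up to A# is 3 semitones, a half step wider than a major second, so the interval is augmented.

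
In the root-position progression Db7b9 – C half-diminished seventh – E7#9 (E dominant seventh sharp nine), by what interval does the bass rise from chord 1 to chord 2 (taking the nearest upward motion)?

The roots are Db and C.
Db up to C spans 7 letter names and 11 semitones — a major seventh.

M7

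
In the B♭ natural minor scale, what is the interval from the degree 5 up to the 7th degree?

minor third

Spelling the B♭ natural minor scale: B♭ C D♭ E♭ F G♭ A♭.
So we need the interval from F up to A♭.
F up to A♭ is 3 semitones, a half step narrower than a major third, so the interval is minor.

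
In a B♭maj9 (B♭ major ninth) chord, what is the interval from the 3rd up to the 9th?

minor seventh

B♭maj9 (B♭ major ninth): B♭-D-F-A-C.
So we need the interval from D up to C.
D up to C is 10 semitones, a half step narrower than a major seventh, so the interval is minor.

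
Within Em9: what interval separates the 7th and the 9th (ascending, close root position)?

major third

Spelling the chord: E, G, B, D, F♯.
So we need the interval from D up to F♯.
D up to F♯ spans 3 letter names and 4 semitones — a major third.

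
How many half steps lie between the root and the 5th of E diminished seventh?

The chord tones of Edim7 are E G Bb Db.
E to Bb is a diminished fifth: 6 semitones.

6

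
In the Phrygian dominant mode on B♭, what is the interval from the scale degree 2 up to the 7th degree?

Spelling the Phrygian dominant mode on B♭: B♭ C♭ D E♭ F G♭ A♭.
Scale degree 2 = C♭; 7th scale degree = A♭.
From C♭ to A♭ is 9 semitones, exactly the major sixth.

M6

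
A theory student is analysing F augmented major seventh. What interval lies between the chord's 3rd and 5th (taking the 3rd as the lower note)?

The chord tones of Fmaj7#5 are F, A, C#, E.
That puts A below C#.
From A to C# is 4 semitones, exactly the major third.

major 3rd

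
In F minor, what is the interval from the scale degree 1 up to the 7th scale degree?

minor 7th

F natural minor: F G A♭ B♭ C D♭ E♭.
The scale degree 1 is F and the 7th scale degree is E♭.
7 letter names make it a seventh; at 10 semitones (a half step narrower than major) the quality is minor.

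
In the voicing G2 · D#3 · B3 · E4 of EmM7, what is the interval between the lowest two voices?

A5

Those voices are G2 and D#3.
G up to D# is 8 semitones, a half step wider than a perfect fifth, so the interval is augmented.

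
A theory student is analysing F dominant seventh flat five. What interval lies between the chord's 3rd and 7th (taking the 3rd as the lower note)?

diminished 5th

F7b5: F, A, Cb, Eb.
So we need the interval from A up to Eb.
5 letter names make it a fifth; at 6 semitones (a half step narrower than perfect) the quality is diminished.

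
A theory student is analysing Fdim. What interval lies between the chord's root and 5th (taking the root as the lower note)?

F diminished is spelled F-Ab-Cb.
Root = F; 5th = Cb.
F up to Cb is 6 semitones, a half step narrower than a perfect fifth, so the interval is diminished.

diminished fifth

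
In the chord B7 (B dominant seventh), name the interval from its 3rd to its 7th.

diminished fifth

The chord tones of B7 (B dominant seventh) are B–D#–F#–A.
The 3rd is D# and the 7th is A.
D# up to A is 6 semitones, a half step narrower than a perfect fifth, so the interval is diminished.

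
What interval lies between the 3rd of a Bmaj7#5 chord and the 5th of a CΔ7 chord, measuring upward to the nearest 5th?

d4

Bmaj7#5 has D# as its 3rd, and CΔ7 has G as its 5th.
From D# to G: 4 semitones over a fourth = diminished.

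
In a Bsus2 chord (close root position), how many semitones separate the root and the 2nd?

B sus2 is spelled B–C#–F#.
B to C# is a major second: 2 semitones.

2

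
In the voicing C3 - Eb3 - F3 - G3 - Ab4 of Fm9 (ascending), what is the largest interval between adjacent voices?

Adjacent intervals: C3→Eb3 = minor third; Eb3→F3 = major second; F3→G3 = major second; G3→Ab4 = minor ninth.
The largest is G3 to Ab4, a minor ninth (13 semitones).

m9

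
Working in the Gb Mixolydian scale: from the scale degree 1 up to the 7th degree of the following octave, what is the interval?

Spelling the Gb Mixolydian scale: Gb Ab Bb Cb Db Eb Fb.
So we need the interval from Gb up to Fb.
From Gb to Fb: 22 semitones over a fourteenth = minor.

minor 14th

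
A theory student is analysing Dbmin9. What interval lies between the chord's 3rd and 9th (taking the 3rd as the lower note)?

major seventh

The chord tones of Dbmin9 are Db–Fb–Ab–Cb–Eb.
That puts Fb below Eb.
Counting 7 letters and 11 half steps from Fb gives a major seventh.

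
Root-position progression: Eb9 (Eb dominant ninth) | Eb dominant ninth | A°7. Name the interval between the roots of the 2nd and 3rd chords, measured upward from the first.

The roots are Eb and A.
4 letter names make it a fourth; at 6 semitones (a half step wider than perfect) the quality is augmented.

A4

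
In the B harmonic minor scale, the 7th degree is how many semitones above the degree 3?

8

The scale is B C# D E F# G A#.
D up to A# is an augmented fifth — 8 semitones.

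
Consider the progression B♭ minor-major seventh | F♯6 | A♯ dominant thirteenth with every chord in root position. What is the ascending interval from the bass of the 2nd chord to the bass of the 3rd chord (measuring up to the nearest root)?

major 3rd

The roots are F♯ and A♯.
Counting 3 letters and 4 half steps from F♯ gives a major third.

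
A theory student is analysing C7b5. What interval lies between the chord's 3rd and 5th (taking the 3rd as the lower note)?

C7b5: C-E-G♭-B♭.
That puts E below G♭.
E up to G♭ is 2 semitones, a whole step narrower than a major third, so the interval is diminished.

diminished third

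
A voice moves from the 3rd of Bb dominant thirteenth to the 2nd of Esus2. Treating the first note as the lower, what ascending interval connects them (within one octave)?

The 3rd of Bb dominant thirteenth is D; the 2nd of Esus2 is F#.
Counting 3 letters and 4 half steps from D gives a major third.

M3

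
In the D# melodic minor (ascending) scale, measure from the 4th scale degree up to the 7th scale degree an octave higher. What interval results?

The scale runs D# E# F# G# A# B# C##.
4th scale degree = G#; 7th degree (up an octave) = C##.
From G# to C##: 18 semitones over an eleventh = augmented.

augmented eleventh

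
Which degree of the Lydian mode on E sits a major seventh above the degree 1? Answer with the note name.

D#

The scale is E F♯ G♯ A♯ B C♯ D♯.
The degree 1 is E; a major seventh above that is D♯ — scale degree 7.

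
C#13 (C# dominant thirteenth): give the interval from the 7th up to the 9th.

The chord tones of C#13 are C#, E#, G#, B, D#, A#.
The 7th is B and the 9th is D#.
Counting 3 letters and 4 half steps from B gives a major third.

major 3rd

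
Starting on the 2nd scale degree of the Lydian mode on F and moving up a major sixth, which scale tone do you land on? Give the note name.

E

The scale is F G A B C D E.
The 2nd scale degree is G; a major sixth above that is E — scale degree 7.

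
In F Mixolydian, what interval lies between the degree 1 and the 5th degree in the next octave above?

The scale runs F G A Bb C D Eb.
So we need the interval from F up to C.
From F to C is 19 semitones, exactly the perfect twelfth.

perfect twelfth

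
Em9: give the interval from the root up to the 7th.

Spelling the chord: E–G–B–D–F♯.
Root = E; 7th = D.
From E to D: 10 semitones over a seventh = minor.

minor 7th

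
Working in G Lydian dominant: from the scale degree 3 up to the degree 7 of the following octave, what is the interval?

diminished twelfth

The scale runs G A B C# D E F.
The scale degree 3 is B and the scale degree 7 (up an octave) is F.
B up to F is 18 semitones, a half step narrower than a perfect twelfth, so the interval is diminished.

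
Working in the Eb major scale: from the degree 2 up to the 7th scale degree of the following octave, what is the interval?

Eb major: Eb F G Ab Bb C D.
Degree 2 = F; 7th degree (up an octave) = D.
From F to D is 21 semitones, exactly the major thirteenth.

major thirteenth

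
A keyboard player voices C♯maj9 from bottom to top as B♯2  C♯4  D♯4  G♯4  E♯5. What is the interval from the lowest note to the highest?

perfect 18th

The outer voices are B♯2 and E♯5.
B♯ up to E♯ spans 18 letter names and 29 semitones — a perfect 18th.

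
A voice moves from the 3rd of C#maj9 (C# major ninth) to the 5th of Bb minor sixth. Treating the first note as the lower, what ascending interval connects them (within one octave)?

The 3rd of C#maj9 (C# major ninth) is E#; the 5th of Bb minor sixth is F.
From E# to F: 0 semitones over a second = diminished.

diminished 2nd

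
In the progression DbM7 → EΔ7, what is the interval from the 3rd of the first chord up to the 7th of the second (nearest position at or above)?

augmented sixth

DbM7 has F as its 3rd, and EΔ7 has D# as its 7th.
From F to D#: 10 semitones over a sixth = augmented.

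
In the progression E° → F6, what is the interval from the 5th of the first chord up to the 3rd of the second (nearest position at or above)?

E° has Bb as its 5th, and F6 has A as its 3rd.
Bb up to A spans 7 letter names and 11 semitones — a major seventh.

major seventh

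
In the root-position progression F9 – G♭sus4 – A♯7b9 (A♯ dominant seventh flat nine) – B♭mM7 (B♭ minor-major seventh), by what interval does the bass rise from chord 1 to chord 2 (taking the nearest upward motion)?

The roots are F and G♭.
F up to G♭ is 1 semitone, a half step narrower than a major second, so the interval is minor.

minor second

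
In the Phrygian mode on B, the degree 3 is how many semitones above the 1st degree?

3

The scale is B C D E F# G A.
B up to D is a minor third — 3 semitones.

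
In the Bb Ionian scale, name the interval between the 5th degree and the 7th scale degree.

major third

Bb major: Bb C D Eb F G A.
So we need the interval from F up to A.
Counting 3 letters and 4 half steps from F gives a major third.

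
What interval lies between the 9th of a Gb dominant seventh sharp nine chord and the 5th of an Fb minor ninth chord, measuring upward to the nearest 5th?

diminished 3rd

The 9th of Gb dominant seventh sharp nine is A; the 5th of Fb minor ninth is Cb.
From A to Cb: 2 semitones over a third = diminished.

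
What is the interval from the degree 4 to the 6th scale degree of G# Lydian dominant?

minor third

Spelling G# Lydian dominant: G# A# B# C## D# E# F#.
So we need the interval from C## up to E#.
C## up to E# is 3 semitones, a half step narrower than a major third, so the interval is minor.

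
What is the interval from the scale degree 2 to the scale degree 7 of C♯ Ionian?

major 6th

Spelling C♯ Ionian: C♯ D♯ E♯ F♯ G♯ A♯ B♯.
That puts D♯ below B♯.
From D♯ to B♯ is 9 semitones, exactly the major sixth.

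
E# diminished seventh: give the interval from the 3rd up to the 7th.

The chord tones of E#°7 are E#, G#, B, D.
That puts G# below D.
5 letter names make it a fifth; at 6 semitones (a half step narrower than perfect) the quality is diminished.

diminished fifth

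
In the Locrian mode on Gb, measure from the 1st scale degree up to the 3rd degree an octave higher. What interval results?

minor tenth

The scale runs Gb Abb Bbb Cb Dbb Ebb Fb.
1st scale degree = Gb; 3rd degree (up an octave) = Bbb.
10 letter names make it a tenth; at 15 semitones (a half step narrower than major) the quality is minor.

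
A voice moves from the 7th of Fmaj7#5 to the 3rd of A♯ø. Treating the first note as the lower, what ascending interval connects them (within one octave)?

major sixth

Fmaj7#5 has E as its 7th, and A♯ø has C♯ as its 3rd.
E up to C♯ spans 6 letter names and 9 semitones — a major sixth.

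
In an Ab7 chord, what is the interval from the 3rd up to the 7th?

Spelling the chord: Ab, C, Eb, Gb.
That puts C below Gb.
From C to Gb: 6 semitones over a fifth = diminished.
This 3–7 tritone is the characteristic tension at the heart of the dominant sound.

diminished fifth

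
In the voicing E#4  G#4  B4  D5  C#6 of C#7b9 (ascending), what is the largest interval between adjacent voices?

M7

Adjacent intervals: E#4→G#4 = minor third; G#4→B4 = minor third; B4→D5 = minor third; D5→C#6 = major seventh.
The largest is D5 to C#6, a major seventh (11 semitones).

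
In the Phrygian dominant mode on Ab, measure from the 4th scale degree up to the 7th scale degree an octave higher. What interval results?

perfect 11th

Ab phrygian dominant: Ab Bbb C Db Eb Fb Gb.
So we need the interval from Db up to Gb.
From Db to Gb is 17 semitones, exactly the perfect eleventh.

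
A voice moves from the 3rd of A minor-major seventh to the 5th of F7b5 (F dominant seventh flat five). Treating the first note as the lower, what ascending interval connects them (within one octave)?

A minor-major seventh has C as its 3rd, and F7b5 (F dominant seventh flat five) has Cb as its 5th.
C up to Cb is 11 semitones, a half step narrower than a perfect octave, so the interval is diminished.

diminished octave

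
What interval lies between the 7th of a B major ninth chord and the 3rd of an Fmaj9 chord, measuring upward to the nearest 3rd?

B major ninth has A♯ as its 7th, and Fmaj9 has A as its 3rd.
From A♯ to A: 11 semitones over an octave = diminished.

diminished 8th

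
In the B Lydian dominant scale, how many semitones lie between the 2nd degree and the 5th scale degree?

The scale is B C♯ D♯ E♯ F♯ G♯ A.
C♯ up to F♯ is a perfect fourth — 5 semitones.

5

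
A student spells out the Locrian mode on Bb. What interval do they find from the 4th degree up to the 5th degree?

m2

Bb locrian: Bb Cb Db Eb Fb Gb Ab.
4th degree = Eb; scale degree 5 = Fb.
From Eb to Fb: 1 semitone over a second = minor.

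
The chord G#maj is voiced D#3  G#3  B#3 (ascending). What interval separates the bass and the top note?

The outer voices are D#3 and B#3.
From D# to B# is 9 semitones, exactly the major sixth.

major sixth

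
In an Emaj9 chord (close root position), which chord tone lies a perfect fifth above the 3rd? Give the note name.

Emaj9: E–G♯–B–D♯–F♯.
The 3rd is G♯. A perfect fifth above G♯ is D♯.
D♯ is the chord's 7th.

D#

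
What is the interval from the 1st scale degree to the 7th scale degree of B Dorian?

B dorian: B C♯ D E F♯ G♯ A.
1st scale degree = B; degree 7 = A.
B up to A is 10 semitones, a half step narrower than a major seventh, so the interval is minor.

minor seventh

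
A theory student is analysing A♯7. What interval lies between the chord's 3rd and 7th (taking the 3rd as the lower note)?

A♯7 (A♯ dominant seventh) is spelled A♯ C𝄪 E♯ G♯.
So we need the interval from C𝄪 up to G♯.
5 letter names make it a fifth; at 6 semitones (a half step narrower than perfect) the quality is diminished.

diminished fifth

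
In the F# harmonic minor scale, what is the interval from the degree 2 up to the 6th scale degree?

diminished fifth

Spelling the F# harmonic minor scale: F# G# A B C# D E#.
That puts G# below D.
G# up to D is 6 semitones, a half step narrower than a perfect fifth, so the interval is diminished.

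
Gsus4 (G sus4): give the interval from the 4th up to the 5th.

Gsus4 is spelled G-C-D.
The 4th is C and the 5th is D.
C up to D spans 2 letter names and 2 semitones — a major second.

major second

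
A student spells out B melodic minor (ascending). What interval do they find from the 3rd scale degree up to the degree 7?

augmented fifth

Spelling B melodic minor (ascending): B C♯ D E F♯ G♯ A♯.
3rd scale degree = D; scale degree 7 = A♯.
5 letter names make it a fifth; at 8 semitones (a half step wider than perfect) the quality is augmented.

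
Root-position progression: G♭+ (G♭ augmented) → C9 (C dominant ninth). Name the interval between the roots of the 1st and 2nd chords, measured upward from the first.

The roots are G♭ and C.
4 letter names make it a fourth; at 6 semitones (a half step wider than perfect) the quality is augmented.

A4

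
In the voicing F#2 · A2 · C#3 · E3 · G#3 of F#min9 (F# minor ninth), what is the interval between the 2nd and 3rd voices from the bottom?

major 3rd

Those voices are A2 and C#3.
Counting 3 letters and 4 half steps from A gives a major third.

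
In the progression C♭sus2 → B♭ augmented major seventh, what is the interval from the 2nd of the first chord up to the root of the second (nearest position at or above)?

The 2nd of C♭sus2 is D♭; the root of B♭ augmented major seventh is B♭.
From D♭ to B♭ is 9 semitones, exactly the major sixth.

major sixth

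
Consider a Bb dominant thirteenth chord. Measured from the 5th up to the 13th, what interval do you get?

major 9th

Spelling the chord: Bb D F Ab C G.
So we need the interval from F up to G.
F up to G spans 9 letter names and 14 semitones — a major ninth.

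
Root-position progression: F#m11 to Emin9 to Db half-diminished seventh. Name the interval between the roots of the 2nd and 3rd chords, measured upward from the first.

diminished 7th

The roots are E and Db.
7 letter names make it a seventh; at 9 semitones (a whole step narrower than major) the quality is diminished.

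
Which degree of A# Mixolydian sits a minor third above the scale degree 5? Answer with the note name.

The scale is A# B# C## D# E# F## G#.
The scale degree 5 is E#; a minor third above that is G# — scale degree 7.

G#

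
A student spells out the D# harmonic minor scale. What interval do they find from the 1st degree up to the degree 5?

D# harmonic minor: D# E# F# G# A# B C##.
That puts D# below A#.
Counting 5 letters and 7 half steps from D# gives a perfect fifth.

perfect fifth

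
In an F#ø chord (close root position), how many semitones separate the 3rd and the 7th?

7

F# half-diminished seventh: F#–A–C–E.
A to E is a perfect fifth: 7 semitones.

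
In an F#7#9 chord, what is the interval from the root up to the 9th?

The chord tones of F#7#9 are F#–A#–C#–E–G##.
The root is F# and the 9th is G##.
9 letter names make it a ninth; at 15 semitones (a half step wider than major) the quality is augmented.

augmented ninth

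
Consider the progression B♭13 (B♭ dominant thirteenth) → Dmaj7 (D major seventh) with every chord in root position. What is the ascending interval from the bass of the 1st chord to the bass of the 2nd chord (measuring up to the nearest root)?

The roots are B♭ and D.
From B♭ to D is 4 semitones, exactly the major third.

major third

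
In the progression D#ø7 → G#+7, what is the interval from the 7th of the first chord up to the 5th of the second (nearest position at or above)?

D#ø7 has C# as its 7th, and G#+7 has D## as its 5th.
From C# to D##: 3 semitones over a second = augmented.

augmented second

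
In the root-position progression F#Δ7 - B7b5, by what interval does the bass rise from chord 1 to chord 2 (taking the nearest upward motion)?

perfect 4th

The roots are F# and B.
From F# to B is 5 semitones, exactly the perfect fourth.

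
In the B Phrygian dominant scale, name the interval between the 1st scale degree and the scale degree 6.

minor sixth

Spelling the B Phrygian dominant scale: B C D♯ E F♯ G A.
So we need the interval from B up to G.
B up to G is 8 semitones, a half step narrower than a major sixth, so the interval is minor.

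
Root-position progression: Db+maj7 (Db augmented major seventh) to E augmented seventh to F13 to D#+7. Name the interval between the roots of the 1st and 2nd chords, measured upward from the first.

The roots are Db and E.
From Db to E: 3 semitones over a second = augmented.

augmented second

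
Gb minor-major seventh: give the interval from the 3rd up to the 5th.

major 3rd

The chord tones of Gbm(maj7) (Gb minor-major seventh) are Gb-Bbb-Db-F.
That puts Bbb below Db.
Counting 3 letters and 4 half steps from Bbb gives a major third.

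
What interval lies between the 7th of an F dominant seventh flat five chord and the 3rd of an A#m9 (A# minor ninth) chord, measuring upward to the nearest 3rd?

augmented 6th

F dominant seventh flat five has Eb as its 7th, and A#m9 (A# minor ninth) has C# as its 3rd.
6 letter names make it a sixth; at 10 semitones (a half step wider than major) the quality is augmented.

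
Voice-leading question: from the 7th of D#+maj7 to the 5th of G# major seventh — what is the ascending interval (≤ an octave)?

m2

The 7th of D#+maj7 is C##; the 5th of G# major seventh is D#.
From C## to D#: 1 semitone over a second = minor.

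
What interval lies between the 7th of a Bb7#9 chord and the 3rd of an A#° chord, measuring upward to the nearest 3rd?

augmented third

The 7th of Bb7#9 is Ab; the 3rd of A#° is C#.
3 letter names make it a third; at 5 semitones (a half step wider than major) the quality is augmented.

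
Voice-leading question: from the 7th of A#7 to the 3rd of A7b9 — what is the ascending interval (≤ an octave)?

A#7 has G# as its 7th, and A7b9 has C# as its 3rd.
G# up to C# spans 4 letter names and 5 semitones — a perfect fourth.

perfect 4th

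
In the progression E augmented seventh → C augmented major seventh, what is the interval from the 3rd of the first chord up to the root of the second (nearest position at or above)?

diminished fourth

E augmented seventh has G# as its 3rd, and C augmented major seventh has C as its root.
G# up to C is 4 semitones, a half step narrower than a perfect fourth, so the interval is diminished.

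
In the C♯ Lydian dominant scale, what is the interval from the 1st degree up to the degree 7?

The scale runs C♯ D♯ E♯ F𝄪 G♯ A♯ B.
That puts C♯ below B.
7 letter names make it a seventh; at 10 semitones (a half step narrower than major) the quality is minor.

minor seventh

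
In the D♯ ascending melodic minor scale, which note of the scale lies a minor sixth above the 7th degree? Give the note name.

A#

The scale is D♯ E♯ F♯ G♯ A♯ B♯ C𝄪.
The 7th degree is C𝄪; a minor sixth above that is A♯ — scale degree 5.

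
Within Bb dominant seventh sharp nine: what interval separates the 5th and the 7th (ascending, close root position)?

m3

Bb dominant seventh sharp nine is spelled Bb, D, F, Ab, C#.
So we need the interval from F up to Ab.
3 letter names make it a third; at 3 semitones (a half step narrower than major) the quality is minor.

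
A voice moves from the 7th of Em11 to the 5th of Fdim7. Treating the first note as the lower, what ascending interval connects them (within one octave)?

The 7th of Em11 is D; the 5th of Fdim7 is C♭.
From D to C♭: 9 semitones over a seventh = diminished.

diminished seventh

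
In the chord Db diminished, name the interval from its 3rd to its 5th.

Dbdim is spelled Db-Fb-Abb.
3rd = Fb; 5th = Abb.
From Fb to Abb: 3 semitones over a third = minor.

minor third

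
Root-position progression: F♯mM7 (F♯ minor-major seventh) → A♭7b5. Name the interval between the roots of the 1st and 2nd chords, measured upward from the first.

The roots are F♯ and A♭.
From F♯ to A♭: 2 semitones over a third = diminished.

diminished 3rd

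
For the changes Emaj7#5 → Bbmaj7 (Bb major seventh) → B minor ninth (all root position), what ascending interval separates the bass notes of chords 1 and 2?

diminished 5th

The roots are E and Bb.
E up to Bb is 6 semitones, a half step narrower than a perfect fifth, so the interval is diminished.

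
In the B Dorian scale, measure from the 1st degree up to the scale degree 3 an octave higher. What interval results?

minor 10th

B dorian: B C# D E F# G# A.
1st degree = B; 3rd scale degree (up an octave) = D.
From B to D: 15 semitones over a tenth = minor.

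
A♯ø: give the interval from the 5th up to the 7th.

major third

Spelling the chord: A♯–C♯–E–G♯.
That puts E below G♯.
Counting 3 letters and 4 half steps from E gives a major third.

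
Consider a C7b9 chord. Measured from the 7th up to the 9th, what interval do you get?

minor third

C7b9: C–E–G–B♭–D♭.
So we need the interval from B♭ up to D♭.
3 letter names make it a third; at 3 semitones (a half step narrower than major) the quality is minor.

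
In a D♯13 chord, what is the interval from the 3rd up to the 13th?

D♯13 (D♯ dominant thirteenth) is spelled D♯–F𝄪–A♯–C♯–E♯–B♯.
The 3rd is F𝄪 and the 13th is B♯.
Counting 11 letters and 17 half steps from F𝄪 gives a perfect eleventh.

perfect 11th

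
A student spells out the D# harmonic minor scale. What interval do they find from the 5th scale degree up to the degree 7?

major 3rd

The scale runs D# E# F# G# A# B C##.
5th scale degree = A#; scale degree 7 = C##.
A# up to C## spans 3 letter names and 4 semitones — a major third.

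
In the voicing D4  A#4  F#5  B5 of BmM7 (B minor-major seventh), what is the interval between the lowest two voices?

augmented fifth

Those voices are D4 and A#4.
D up to A# is 8 semitones, a half step wider than a perfect fifth, so the interval is augmented.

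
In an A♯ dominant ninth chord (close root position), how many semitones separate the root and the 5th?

A♯9 (A♯ dominant ninth) is spelled A♯, C𝄪, E♯, G♯, B♯.
A♯ to E♯ is a perfect fifth: 7 semitones.

7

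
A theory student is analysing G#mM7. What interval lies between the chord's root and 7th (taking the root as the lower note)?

G# minor-major seventh: G#, B, D#, F##.
So we need the interval from G# up to F##.
From G# to F## is 11 semitones, exactly the major seventh.

major 7th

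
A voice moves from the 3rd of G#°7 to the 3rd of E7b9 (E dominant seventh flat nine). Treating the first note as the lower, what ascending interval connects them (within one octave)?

G#°7 has B as its 3rd, and E7b9 (E dominant seventh flat nine) has G# as its 3rd.
From B to G# is 9 semitones, exactly the major sixth.

major sixth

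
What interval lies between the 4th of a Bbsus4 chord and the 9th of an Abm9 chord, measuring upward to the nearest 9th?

P5

The 4th of Bbsus4 is Eb; the 9th of Abm9 is Bb.
Counting 5 letters and 7 half steps from Eb gives a perfect fifth.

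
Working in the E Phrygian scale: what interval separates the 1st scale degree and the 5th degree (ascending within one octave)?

perfect fifth

E phrygian: E F G A B C D.
The 1st scale degree is E and the degree 5 is B.
Counting 5 letters and 7 half steps from E gives a perfect fifth.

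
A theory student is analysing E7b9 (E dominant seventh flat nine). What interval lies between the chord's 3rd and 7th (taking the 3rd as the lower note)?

Spelling the chord: E-G♯-B-D-F.
That puts G♯ below D.
5 letter names make it a fifth; at 6 semitones (a half step narrower than perfect) the quality is diminished.
This 3–7 tritone is the characteristic tension at the heart of the dominant sound.

d5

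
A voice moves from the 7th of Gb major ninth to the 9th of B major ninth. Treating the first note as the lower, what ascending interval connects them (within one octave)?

augmented 5th

The 7th of Gb major ninth is F; the 9th of B major ninth is C#.
5 letter names make it a fifth; at 8 semitones (a half step wider than perfect) the quality is augmented.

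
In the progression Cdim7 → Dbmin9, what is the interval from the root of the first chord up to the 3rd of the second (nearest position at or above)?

d4

Cdim7 has C as its root, and Dbmin9 has Fb as its 3rd.
From C to Fb: 4 semitones over a fourth = diminished.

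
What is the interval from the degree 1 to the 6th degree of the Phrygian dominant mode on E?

E phrygian dominant: E F G# A B C D.
That puts E below C.
E up to C is 8 semitones, a half step narrower than a major sixth, so the interval is minor.

m6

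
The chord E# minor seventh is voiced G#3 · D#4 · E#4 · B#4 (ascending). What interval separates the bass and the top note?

M10

The outer voices are G#3 and B#4.
Counting 10 letters and 16 half steps from G# gives a major tenth.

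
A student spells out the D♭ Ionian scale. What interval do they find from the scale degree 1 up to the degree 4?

P4

The scale runs D♭ E♭ F G♭ A♭ B♭ C.
That puts D♭ below G♭.
D♭ up to G♭ spans 4 letter names and 5 semitones — a perfect fourth.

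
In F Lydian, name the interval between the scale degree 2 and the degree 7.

F lydian: F G A B C D E.
So we need the interval from G up to E.
From G to E is 9 semitones, exactly the major sixth.

major sixth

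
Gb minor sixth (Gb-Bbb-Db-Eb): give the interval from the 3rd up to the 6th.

augmented 4th

The 3rd is Bbb and the 6th is Eb.
Bbb up to Eb is 6 semitones, a half step wider than a perfect fourth, so the interval is augmented.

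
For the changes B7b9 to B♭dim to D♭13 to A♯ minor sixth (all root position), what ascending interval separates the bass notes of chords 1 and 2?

diminished octave

The roots are B and B♭.
From B to B♭: 11 semitones over an octave = diminished.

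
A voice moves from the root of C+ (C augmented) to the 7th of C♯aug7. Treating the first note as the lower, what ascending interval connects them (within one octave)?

major seventh

C+ (C augmented) has C as its root, and C♯aug7 has B as its 7th.
From C to B is 11 semitones, exactly the major seventh.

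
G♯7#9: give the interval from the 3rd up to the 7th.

d5

The chord tones of G♯7#9 are G♯, B♯, D♯, F♯, A𝄪.
The 3rd is B♯ and the 7th is F♯.
From B♯ to F♯: 6 semitones over a fifth = diminished.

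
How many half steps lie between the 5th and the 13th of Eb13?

14

The chord tones of Eb dominant thirteenth are Eb-G-Bb-Db-F-C.
Bb to C is a major ninth: 14 semitones.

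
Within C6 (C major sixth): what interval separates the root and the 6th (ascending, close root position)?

major 6th

C major sixth: C-E-G-A.
The root is C and the 6th is A.
C up to A spans 6 letter names and 9 semitones — a major sixth.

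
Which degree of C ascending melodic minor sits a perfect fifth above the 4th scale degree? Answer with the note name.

C

The scale is C D E♭ F G A B.
The 4th scale degree is F; a perfect fifth above that is C — scale degree 1.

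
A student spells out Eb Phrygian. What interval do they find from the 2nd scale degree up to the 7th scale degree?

major 6th

The scale runs Eb Fb Gb Ab Bb Cb Db.
2nd scale degree = Fb; degree 7 = Db.
Counting 6 letters and 9 half steps from Fb gives a major sixth.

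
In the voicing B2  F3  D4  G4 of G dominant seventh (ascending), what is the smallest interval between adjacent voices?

perfect 4th

Adjacent intervals: B2→F3 = diminished fifth; F3→D4 = major sixth; D4→G4 = perfect fourth.
The smallest is D4 to G4, a perfect fourth (5 semitones).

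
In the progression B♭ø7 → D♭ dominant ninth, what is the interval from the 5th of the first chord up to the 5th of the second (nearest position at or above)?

The 5th of B♭ø7 is F♭; the 5th of D♭ dominant ninth is A♭.
From F♭ to A♭ is 4 semitones, exactly the major third.

major third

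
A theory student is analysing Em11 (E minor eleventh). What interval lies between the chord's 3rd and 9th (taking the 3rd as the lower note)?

The chord tones of E minor eleventh are E, G, B, D, F#, A.
The 3rd is G and the 9th is F#.
G up to F# spans 7 letter names and 11 semitones — a major seventh.

major seventh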